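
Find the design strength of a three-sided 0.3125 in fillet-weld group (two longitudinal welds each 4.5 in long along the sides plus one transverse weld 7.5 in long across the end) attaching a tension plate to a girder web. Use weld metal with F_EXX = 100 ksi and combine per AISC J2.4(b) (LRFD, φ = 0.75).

t_e = 0.707 × 0.3125 = 0.2209 in.
R_nwl = 0.6 × 100 × 0.2209 × 9 = 119.3 kips (longitudinal, 2 welds).
R_nwt = 0.6 × 100 × 0.2209 × 7.5 = 99.42 kips (transverse, base value).
(i) R_nwl + R_nwt = 218.7 kips; (ii) 0.85 R_nwl + 1.5 R_nwt = 250.5 kips.
R_n = max = 250.5 kips [governs: (ii)]; φR_n = 187.9 kips.

φR_n ≈ 188 kips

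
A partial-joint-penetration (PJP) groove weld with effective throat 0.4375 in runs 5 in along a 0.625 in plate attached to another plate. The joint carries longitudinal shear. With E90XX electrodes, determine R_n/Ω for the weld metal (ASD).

E90XX → F_EXX = 90 ksi.
Effective throat (given) t_e = 0.4375 in.
A_we = 0.4375 × 5 = 2.188 in².
F_nw = 0.6 F_EXX = 54 ksi.
R_n/Ω = (54 × 2.188) / 2.0 = 59.06 kips.

R_n/Ω ≈ 59.1 kips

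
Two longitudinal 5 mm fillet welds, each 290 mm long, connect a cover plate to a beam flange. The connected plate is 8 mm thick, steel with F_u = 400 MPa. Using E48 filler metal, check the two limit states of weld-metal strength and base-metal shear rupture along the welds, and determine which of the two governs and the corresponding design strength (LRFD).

E48XX → F_EXX = 480 MPa.
t_e = 0.707 × 5 = 3.535 mm; L = 580 mm.
Weld metal: φR_n = 0.75 × 0.6 × 480 × 3.535 × 580 × 10⁻³ = 442.9 kN.
Base metal (shear rupture): φR_n = 0.75 × 0.6 × 400 × 8 × 580 × 10⁻³ = 835.2 kN.
Governing: weld metal.

φR_n ≈ 443 kN (weld metal governs)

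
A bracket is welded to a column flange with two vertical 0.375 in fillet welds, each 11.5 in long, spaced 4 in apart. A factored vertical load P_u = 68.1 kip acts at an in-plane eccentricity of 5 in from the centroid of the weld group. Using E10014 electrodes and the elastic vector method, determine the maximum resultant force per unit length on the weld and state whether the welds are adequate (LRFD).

E100XX → F_EXX = 100 ksi.
Total weld length L_w = 23 in. Treat welds as unit-width lines.
Polar moment about centroid: J = 2[d³/12 + d(b/2)²] = 2[11.5³/12 + 11.5×2²] = 345.5 in³.
Direct shear f_v = P/L_w = 68.1 / 23 = 2.961 kip/in (vertical).
Torsion M = P·e = 68.1 × 5 = 340.5 kip·in.
Critical point at (x, y) = (2, 5.75) from centroid. f_tx = M·y/J = 5.667 kip/in; f_ty = M·x/J = 1.971 kip/in.
Resultant f_max = √[f_tx² + (f_v + f_ty)²] = √[5.667² + (2.961 + 1.971)²] = 7.513 kip/in.
Capacity per unit length: φr_n = 0.75 × 0.6 × 100 × (0.707 × 0.375) = 11.93 kip/in.
7.513 ≤ 11.93 → adequate.

f_max ≈ 7.51 kip/in; adequate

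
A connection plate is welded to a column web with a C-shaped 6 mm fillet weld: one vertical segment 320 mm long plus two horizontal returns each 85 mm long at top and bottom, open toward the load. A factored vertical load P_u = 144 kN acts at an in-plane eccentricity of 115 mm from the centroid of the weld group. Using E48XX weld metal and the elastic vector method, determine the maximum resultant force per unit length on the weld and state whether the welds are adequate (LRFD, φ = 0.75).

f_max ≈ 577 N/mm; adequate

E48XX → F_EXX = 480 MPa.
Total weld length L_w = 490 mm. Treat welds as unit-width lines.
Centroid: x̄ = 2×85×42.5 / 490 = 14.74 mm from the vertical weld.
Polar moment about centroid: J = I_x + I_y = [320³/12 + 2×85×160²] + [320×14.74² + 2(85³/12 + 85×27.76²)] = 7386000 mm³.
Direct shear f_v = P/L_w = 144×10³ / 490 = 293.9 N/mm (vertical).
Torsion M = P·e = 144×10³ × 115 = 16560000 N·mm.
Critical point at (x, y) = (70.26, 160) from centroid. f_tx = M·y/J = 358.8 N/mm; f_ty = M·x/J = 157.5 N/mm.
Resultant f_max = √[f_tx² + (f_v + f_ty)²] = √[358.8² + (293.9 + 157.5)²] = 576.6 N/mm.
Capacity per unit length: φr_n = 0.75 × 0.6 × 480 × (0.707 × 6) = 916.3 N/mm.
576.6 ≤ 916.3 → adequate.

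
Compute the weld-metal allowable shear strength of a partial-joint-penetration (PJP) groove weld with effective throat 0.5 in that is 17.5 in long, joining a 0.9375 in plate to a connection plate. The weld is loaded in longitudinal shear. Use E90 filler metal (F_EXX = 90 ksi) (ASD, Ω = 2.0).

R_n/Ω ≈ 236 kip

Effective throat (given) t_e = 0.5 in.
A_we = 0.5 × 17.5 = 8.75 in².
F_nw = 0.6 F_EXX = 54 ksi.
R_n/Ω = (54 × 8.75) / 2.0 = 236.2 kip.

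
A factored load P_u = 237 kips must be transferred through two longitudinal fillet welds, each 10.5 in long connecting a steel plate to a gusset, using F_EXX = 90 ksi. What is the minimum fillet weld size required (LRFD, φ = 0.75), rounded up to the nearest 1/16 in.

w = 7/16 in

Total weld length L = 21 in.
Required throat t_e = P_u / (φ × 0.6 F_EXX × L) = 237 / (0.75 × 0.6 × 90 × 21) = 0.2787 in.
Required leg w = t_e / 0.707 = 0.3941 in → use 7/16 in.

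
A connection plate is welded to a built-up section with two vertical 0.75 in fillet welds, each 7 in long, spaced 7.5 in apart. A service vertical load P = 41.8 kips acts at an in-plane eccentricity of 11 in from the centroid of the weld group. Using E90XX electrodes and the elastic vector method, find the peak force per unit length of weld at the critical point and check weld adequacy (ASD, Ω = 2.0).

E90XX → F_EXX = 90 ksi.
Total weld length L_w = 14 in. Treat welds as unit-width lines.
Polar moment about centroid: J = 2[d³/12 + d(b/2)²] = 2[7³/12 + 7×3.75²] = 254 in³.
Direct shear f_v = P/L_w = 41.8 / 14 = 2.986 kip/in (vertical).
Torsion M = P·e = 41.8 × 11 = 459.8 kip·in.
Critical point at (x, y) = (3.75, 3.5) from centroid. f_tx = M·y/J = 6.335 kip/in; f_ty = M·x/J = 6.787 kip/in.
Resultant f_max = √[f_tx² + (f_v + f_ty)²] = √[6.335² + (2.986 + 6.787)²] = 11.65 kip/in.
Capacity per unit length: r_n/Ω = (1/2.0) × 0.6 × 90 × (0.707 × 0.75) = 14.32 kip/in.
11.65 ≤ 14.32 → adequate.

f_max ≈ 11.6 kip/in; adequate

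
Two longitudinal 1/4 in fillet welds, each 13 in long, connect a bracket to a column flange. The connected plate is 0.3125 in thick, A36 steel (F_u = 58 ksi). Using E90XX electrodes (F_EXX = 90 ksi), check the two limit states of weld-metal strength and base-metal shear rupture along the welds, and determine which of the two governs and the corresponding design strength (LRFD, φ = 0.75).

t_e = 0.707 × 0.25 = 0.1767 in; L = 26 in.
Weld metal: φR_n = 0.75 × 0.6 × 90 × 0.1767 × 26 = 186.1 kips.
Base metal (shear rupture): φR_n = 0.75 × 0.6 × 58 × 0.3125 × 26 = 212.1 kips.
Governing: weld metal.

φR_n ≈ 186 kips (weld metal governs)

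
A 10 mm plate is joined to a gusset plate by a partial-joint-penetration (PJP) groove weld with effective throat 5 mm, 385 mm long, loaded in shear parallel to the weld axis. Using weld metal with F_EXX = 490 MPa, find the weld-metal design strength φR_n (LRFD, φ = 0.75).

Effective throat (given) t_e = 5 mm.
A_we = 5 × 385 = 1925 mm².
F_nw = 0.6 F_EXX = 294 MPa.
φR_n = 0.75 × 294 × 1925 × 10⁻³ = 424.5 kN.

φR_n ≈ 424 kN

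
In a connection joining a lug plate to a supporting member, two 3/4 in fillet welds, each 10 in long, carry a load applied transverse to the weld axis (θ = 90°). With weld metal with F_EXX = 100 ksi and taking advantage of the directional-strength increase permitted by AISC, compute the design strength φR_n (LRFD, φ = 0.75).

t_e = 0.707 × 0.75 = 0.5302 in; A_we = 0.5302 × 20 = 10.61 in².
Directional factor: 1.0 + 0.5 sin^1.5(90°) = 1.5.
F_nw = 0.6 × 100 × 1.5 = 90 ksi.
φR_n = 0.75 × 90 × 10.61 = 715.8 kips.

φR_n ≈ 716 kips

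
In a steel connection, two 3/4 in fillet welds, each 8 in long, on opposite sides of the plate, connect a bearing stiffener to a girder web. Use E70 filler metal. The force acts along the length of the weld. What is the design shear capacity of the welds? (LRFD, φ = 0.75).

E70XX → F_EXX = 70 ksi.
Effective throat t_e = 0.707 × 0.75 = 0.5302 in.
Total length L = 16 in; A_we = 0.5302 × 16 = 8.484 in².
F_nw = 0.6 F_EXX = 0.6 × 70 = 42 ksi.
φR_n = 0.75 × 42 × 8.484 = 267.2 kip.

φR_n ≈ 267 kip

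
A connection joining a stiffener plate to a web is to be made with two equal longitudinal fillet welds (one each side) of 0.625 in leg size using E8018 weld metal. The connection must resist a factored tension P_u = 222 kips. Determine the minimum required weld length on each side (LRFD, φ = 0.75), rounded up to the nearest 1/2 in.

L = 7 in on each side

E80XX → F_EXX = 80 ksi.
Throat t_e = 0.707 × 0.625 = 0.4419 in.
φr_n = 0.75 × 0.6 × 80 × 0.4419 = 15.91 kips/in.
L_req = P_u / φr_n = 222 / 15.91 = 13.96 in total.
Per side: 13.96 / 2 = 6.978 in.
Round up → use L = 7 in on each side.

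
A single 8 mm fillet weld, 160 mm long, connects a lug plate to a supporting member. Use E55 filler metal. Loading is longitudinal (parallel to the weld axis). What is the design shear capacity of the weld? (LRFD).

E55XX → F_EXX = 550 MPa.
Effective throat t_e = 0.707 × 8 = 5.656 mm.
Total length L = 160 mm; A_we = 5.656 × 160 = 905 mm².
F_nw = 0.6 F_EXX = 0.6 × 550 = 330 MPa.
φR_n = 0.75 × 330 × 905 × 10⁻³ = 224 kN.

φR_n ≈ 224 kN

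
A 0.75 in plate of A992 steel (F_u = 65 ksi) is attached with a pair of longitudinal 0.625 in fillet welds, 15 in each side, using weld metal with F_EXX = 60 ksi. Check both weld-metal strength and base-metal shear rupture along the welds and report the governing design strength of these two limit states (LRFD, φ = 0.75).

t_e = 0.707 × 0.625 = 0.4419 in; L = 30 in.
Weld metal: φR_n = 0.75 × 0.6 × 60 × 0.4419 × 30 = 357.9 kip.
Base metal (shear rupture): φR_n = 0.75 × 0.6 × 65 × 0.75 × 30 = 658.1 kip.
Governing: weld metal.

φR_n ≈ 358 kip (weld metal governs)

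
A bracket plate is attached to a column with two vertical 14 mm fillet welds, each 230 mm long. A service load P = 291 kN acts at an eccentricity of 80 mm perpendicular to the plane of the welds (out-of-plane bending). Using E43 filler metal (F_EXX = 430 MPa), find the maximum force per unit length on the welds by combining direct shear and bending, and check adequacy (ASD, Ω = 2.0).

f_max ≈ 1460 N/mm; NOT adequate

L_w = 2 × 230 = 460 mm; section modulus (unit throat) S = 2 × L²/6 = 17630 mm².
Direct shear f_v = P/L_w = 291×10³/460 = 632.6 N/mm.
Moment M = P × e = 291×10³ × 80 = 23280000 N·mm; bending f_b = M/S = 1320 N/mm.
f_max = √(f_v² + f_b²) = √(632.6² + 1320²) = 1464 N/mm.
r_n/Ω = (1/2.0) × 0.6 × 430 × (0.707 × 14) = 1277 N/mm → NOT adequate.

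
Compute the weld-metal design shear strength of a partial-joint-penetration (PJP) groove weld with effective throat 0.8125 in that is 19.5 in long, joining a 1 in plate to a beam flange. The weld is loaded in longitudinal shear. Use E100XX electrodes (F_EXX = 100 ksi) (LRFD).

φR_n ≈ 713 kips

Effective throat (given) t_e = 0.8125 in.
A_we = 0.8125 × 19.5 = 15.84 in².
F_nw = 0.6 F_EXX = 60 ksi.
φR_n = 0.75 × 60 × 15.84 = 713 kips.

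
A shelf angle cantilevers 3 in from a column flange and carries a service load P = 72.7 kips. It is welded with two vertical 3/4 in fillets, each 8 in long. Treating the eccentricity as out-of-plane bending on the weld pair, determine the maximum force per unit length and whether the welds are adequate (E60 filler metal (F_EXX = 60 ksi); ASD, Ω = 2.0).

L_w = 2 × 8 = 16 in; section modulus (unit throat) S = 2 × L²/6 = 21.33 in².
Direct shear f_v = P/L_w = 72.7/16 = 4.544 kip/in.
Moment M = P × e = 72.7 × 3 = 218.1 kip·in; bending f_b = M/S = 10.22 kip/in.
f_max = √(f_v² + f_b²) = √(4.544² + 10.22²) = 11.19 kip/in.
r_n/Ω = (1/2.0) × 0.6 × 60 × (0.707 × 0.75) = 9.544 kip/in → NOT adequate.

f_max ≈ 11.2 kip/in; NOT adequate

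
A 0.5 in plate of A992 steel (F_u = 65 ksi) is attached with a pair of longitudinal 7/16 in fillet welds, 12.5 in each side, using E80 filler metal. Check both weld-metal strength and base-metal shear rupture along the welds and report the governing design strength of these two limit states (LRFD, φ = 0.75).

φR_n ≈ 278 kips (weld metal governs)

E80XX → F_EXX = 80 ksi.
t_e = 0.707 × 0.4375 = 0.3093 in; L = 25 in.
Weld metal: φR_n = 0.75 × 0.6 × 80 × 0.3093 × 25 = 278.4 kips.
Base metal (shear rupture): φR_n = 0.75 × 0.6 × 65 × 0.5 × 25 = 365.6 kips.
Governing: weld metal.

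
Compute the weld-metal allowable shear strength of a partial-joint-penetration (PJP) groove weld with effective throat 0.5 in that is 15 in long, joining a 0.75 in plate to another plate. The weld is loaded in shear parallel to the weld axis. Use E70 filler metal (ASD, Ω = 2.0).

R_n/Ω ≈ 158 kips

E70XX → F_EXX = 70 ksi.
Effective throat (given) t_e = 0.5 in.
A_we = 0.5 × 15 = 7.5 in².
F_nw = 0.6 F_EXX = 42 ksi.
R_n/Ω = (42 × 7.5) / 2.0 = 157.5 kips.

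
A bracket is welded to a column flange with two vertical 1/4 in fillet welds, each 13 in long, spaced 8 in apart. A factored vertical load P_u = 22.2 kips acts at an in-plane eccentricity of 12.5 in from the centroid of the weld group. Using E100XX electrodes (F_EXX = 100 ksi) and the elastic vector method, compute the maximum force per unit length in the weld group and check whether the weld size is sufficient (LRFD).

Total weld length L_w = 26 in. Treat welds as unit-width lines.
Polar moment about centroid: J = 2[d³/12 + d(b/2)²] = 2[13³/12 + 13×4²] = 782.2 in³.
Direct shear f_v = P/L_w = 22.2 / 26 = 0.8538 kip/in (vertical).
Torsion M = P·e = 22.2 × 12.5 = 277.5 kip·in.
Critical point at (x, y) = (4, 6.5) from centroid. f_tx = M·y/J = 2.306 kip/in; f_ty = M·x/J = 1.419 kip/in.
Resultant f_max = √[f_tx² + (f_v + f_ty)²] = √[2.306² + (0.8538 + 1.419)²] = 3.238 kip/in.
Capacity per unit length: φr_n = 0.75 × 0.6 × 100 × (0.707 × 0.25) = 7.954 kip/in.
3.238 ≤ 7.954 → adequate.

f_max ≈ 3.24 kip/in; adequate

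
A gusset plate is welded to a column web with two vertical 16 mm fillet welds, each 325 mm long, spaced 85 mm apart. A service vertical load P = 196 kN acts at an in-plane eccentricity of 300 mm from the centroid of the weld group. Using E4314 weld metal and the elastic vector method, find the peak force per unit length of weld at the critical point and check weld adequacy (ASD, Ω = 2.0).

f_max ≈ 1540 N/mm; NOT adequate

E43XX → F_EXX = 430 MPa.
Total weld length L_w = 650 mm. Treat welds as unit-width lines.
Polar moment about centroid: J = 2[d³/12 + d(b/2)²] = 2[325³/12 + 325×42.5²] = 6895000 mm³.
Direct shear f_v = P/L_w = 196×10³ / 650 = 301.5 N/mm (vertical).
Torsion M = P·e = 196×10³ × 300 = 58800000 N·mm.
Critical point at (x, y) = (42.5, 162.5) from centroid. f_tx = M·y/J = 1386 N/mm; f_ty = M·x/J = 362.4 N/mm.
Resultant f_max = √[f_tx² + (f_v + f_ty)²] = √[1386² + (301.5 + 362.4)²] = 1537 N/mm.
Capacity per unit length: r_n/Ω = (1/2.0) × 0.6 × 430 × (0.707 × 16) = 1459 N/mm.
1537 > 1459 → NOT adequate.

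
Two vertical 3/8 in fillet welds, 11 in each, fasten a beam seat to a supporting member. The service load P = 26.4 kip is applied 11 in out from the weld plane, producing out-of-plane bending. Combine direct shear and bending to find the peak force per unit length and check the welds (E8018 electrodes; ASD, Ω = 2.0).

E80XX → F_EXX = 80 ksi.
L_w = 2 × 11 = 22 in; section modulus (unit throat) S = 2 × L²/6 = 40.33 in².
Direct shear f_v = P/L_w = 26.4/22 = 1.2 kip/in.
Moment M = P × e = 26.4 × 11 = 290.4 kip·in; bending f_b = M/S = 7.2 kip/in.
f_max = √(f_v² + f_b²) = √(1.2² + 7.2²) = 7.299 kip/in.
r_n/Ω = (1/2.0) × 0.6 × 80 × (0.707 × 0.375) = 6.363 kip/in → NOT adequate.

f_max ≈ 7.3 kip/in; NOT adequate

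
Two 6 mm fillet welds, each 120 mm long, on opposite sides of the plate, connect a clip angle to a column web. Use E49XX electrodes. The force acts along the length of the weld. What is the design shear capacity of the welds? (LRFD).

φR_n ≈ 224 kN

E49XX → F_EXX = 490 MPa.
Effective throat t_e = 0.707 × 6 = 4.242 mm.
Total length L = 240 mm; A_we = 4.242 × 240 = 1018 mm².
F_nw = 0.6 F_EXX = 0.6 × 490 = 294 MPa.
φR_n = 0.75 × 294 × 1018 × 10⁻³ = 224.5 kN.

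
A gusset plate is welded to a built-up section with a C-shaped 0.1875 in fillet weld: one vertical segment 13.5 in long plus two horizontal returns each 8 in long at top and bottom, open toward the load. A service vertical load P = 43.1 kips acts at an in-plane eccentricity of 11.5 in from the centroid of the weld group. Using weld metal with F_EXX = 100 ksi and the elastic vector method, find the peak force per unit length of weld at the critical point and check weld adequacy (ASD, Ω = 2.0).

f_max ≈ 4.97 kip/in; NOT adequate

Total weld length L_w = 29.5 in. Treat welds as unit-width lines.
Centroid: x̄ = 2×8×4 / 29.5 = 2.169 in from the vertical weld.
Polar moment about centroid: J = I_x + I_y = [13.5³/12 + 2×8×6.75²] + [13.5×2.169² + 2(8³/12 + 8×1.831²)] = 1137 in³.
Direct shear f_v = P/L_w = 43.1 / 29.5 = 1.461 kip/in (vertical).
Torsion M = P·e = 43.1 × 11.5 = 495.65 kip·in.
Critical point at (x, y) = (5.831, 6.75) from centroid. f_tx = M·y/J = 2.944 kip/in; f_ty = M·x/J = 2.543 kip/in.
Resultant f_max = √[f_tx² + (f_v + f_ty)²] = √[2.944² + (1.461 + 2.543)²] = 4.97 kip/in.
Capacity per unit length: r_n/Ω = (1/2.0) × 0.6 × 100 × (0.707 × 0.1875) = 3.977 kip/in.
4.97 > 3.977 → NOT adequate.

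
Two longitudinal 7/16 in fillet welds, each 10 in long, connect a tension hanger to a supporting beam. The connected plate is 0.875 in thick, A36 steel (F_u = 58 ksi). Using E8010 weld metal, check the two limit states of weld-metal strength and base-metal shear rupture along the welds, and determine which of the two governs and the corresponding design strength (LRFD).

E80XX → F_EXX = 80 ksi.
t_e = 0.707 × 0.4375 = 0.3093 in; L = 20 in.
Weld metal: φR_n = 0.75 × 0.6 × 80 × 0.3093 × 20 = 222.7 kip.
Base metal (shear rupture): φR_n = 0.75 × 0.6 × 58 × 0.875 × 20 = 456.7 kip.
Governing: weld metal.

φR_n ≈ 223 kip (weld metal governs)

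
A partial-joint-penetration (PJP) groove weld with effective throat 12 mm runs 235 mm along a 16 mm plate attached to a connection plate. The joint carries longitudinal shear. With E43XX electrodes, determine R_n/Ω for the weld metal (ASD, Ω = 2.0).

R_n/Ω ≈ 364 kN

E43XX → F_EXX = 430 MPa.
Effective throat (given) t_e = 12 mm.
A_we = 12 × 235 = 2820 mm².
F_nw = 0.6 F_EXX = 258 MPa.
R_n/Ω = (258 × 2820) / 2.0 × 10⁻³ = 363.8 kN.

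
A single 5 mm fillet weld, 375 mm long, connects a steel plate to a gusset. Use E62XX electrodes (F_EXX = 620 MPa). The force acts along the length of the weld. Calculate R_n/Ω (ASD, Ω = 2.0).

Effective throat t_e = 0.707 × 5 = 3.535 mm.
Total length L = 375 mm; A_we = 3.535 × 375 = 1326 mm².
F_nw = 0.6 F_EXX = 0.6 × 620 = 372 MPa.
R_n = 372 × 1326 × 10⁻³ = 493.1 kN; R_n/Ω = 493.1/2.0 = 246.6 kN.

R_n/Ω ≈ 247 kN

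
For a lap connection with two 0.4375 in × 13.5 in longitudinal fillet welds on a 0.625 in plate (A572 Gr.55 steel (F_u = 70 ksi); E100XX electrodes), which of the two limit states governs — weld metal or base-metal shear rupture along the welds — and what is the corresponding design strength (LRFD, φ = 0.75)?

E100XX → F_EXX = 100 ksi.
t_e = 0.707 × 0.4375 = 0.3093 in; L = 27 in.
Weld metal: φR_n = 0.75 × 0.6 × 100 × 0.3093 × 27 = 375.8 kips.
Base metal (shear rupture): φR_n = 0.75 × 0.6 × 70 × 0.625 × 27 = 531.6 kips.
Governing: weld metal.

φR_n ≈ 376 kips (weld metal governs)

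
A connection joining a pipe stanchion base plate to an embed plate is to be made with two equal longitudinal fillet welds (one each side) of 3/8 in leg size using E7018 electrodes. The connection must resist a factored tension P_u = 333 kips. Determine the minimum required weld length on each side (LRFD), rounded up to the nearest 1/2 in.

L = 20 in on each side

E70XX → F_EXX = 70 ksi.
Throat t_e = 0.707 × 0.375 = 0.2651 in.
φr_n = 0.75 × 0.6 × 70 × 0.2651 = 8.351 kips/in.
L_req = P_u / φr_n = 333 / 8.351 = 39.87 in total.
Per side: 39.87 / 2 = 19.94 in.
Round up → use L = 20 in on each side.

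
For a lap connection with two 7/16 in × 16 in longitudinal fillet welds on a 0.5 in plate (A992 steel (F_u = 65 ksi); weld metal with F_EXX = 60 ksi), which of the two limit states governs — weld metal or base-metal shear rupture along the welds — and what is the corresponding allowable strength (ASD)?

R_n/Ω ≈ 178 kips (weld metal governs)

t_e = 0.707 × 0.4375 = 0.3093 in; L = 32 in.
Weld metal: R_n/Ω = (1/2.0) × 0.6 × 60 × 0.3093 × 32 = 178.2 kips.
Base metal (shear rupture): R_n/Ω = (1/2.0) × 0.6 × 65 × 0.5 × 32 = 312 kips.
Governing: weld metal.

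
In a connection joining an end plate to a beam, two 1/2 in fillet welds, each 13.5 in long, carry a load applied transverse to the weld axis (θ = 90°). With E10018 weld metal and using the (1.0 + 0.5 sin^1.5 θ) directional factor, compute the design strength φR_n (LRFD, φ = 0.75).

φR_n ≈ 644 kips

E100XX → F_EXX = 100 ksi.
t_e = 0.707 × 0.5 = 0.3535 in; A_we = 0.3535 × 27 = 9.544 in².
Directional factor: 1.0 + 0.5 sin^1.5(90°) = 1.5.
F_nw = 0.6 × 100 × 1.5 = 90 ksi.
φR_n = 0.75 × 90 × 9.544 = 644.3 kips.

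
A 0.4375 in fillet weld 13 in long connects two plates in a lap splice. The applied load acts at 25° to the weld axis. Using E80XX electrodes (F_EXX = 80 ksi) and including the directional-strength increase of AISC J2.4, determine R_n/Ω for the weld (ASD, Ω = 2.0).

R_n/Ω ≈ 110 kip

t_e = 0.707 × 0.4375 = 0.3093 in; A_we = 0.3093 × 13 = 4.021 in².
Directional factor: 1.0 + 0.5 sin^1.5(25°) = 1.137.
F_nw = 0.6 × 80 × 1.137 = 54.59 ksi.
R_n/Ω = (54.59 × 4.021) / 2.0 = 109.8 kip.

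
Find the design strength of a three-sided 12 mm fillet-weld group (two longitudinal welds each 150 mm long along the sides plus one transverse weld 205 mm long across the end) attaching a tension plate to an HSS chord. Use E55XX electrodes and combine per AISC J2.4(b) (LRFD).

φR_n ≈ 1180 kN

E55XX → F_EXX = 550 MPa.
t_e = 0.707 × 12 = 8.484 mm.
R_nwl = 0.6 × 550 × 8.484 × 300 × 10⁻³ = 839.9 kN (longitudinal, 2 welds).
R_nwt = 0.6 × 550 × 8.484 × 205 × 10⁻³ = 573.9 kN (transverse, base value).
(i) R_nwl + R_nwt = 1414 kN; (ii) 0.85 R_nwl + 1.5 R_nwt = 1575 kN.
R_n = max = 1575 kN [governs: (ii)]; φR_n = 1181 kN.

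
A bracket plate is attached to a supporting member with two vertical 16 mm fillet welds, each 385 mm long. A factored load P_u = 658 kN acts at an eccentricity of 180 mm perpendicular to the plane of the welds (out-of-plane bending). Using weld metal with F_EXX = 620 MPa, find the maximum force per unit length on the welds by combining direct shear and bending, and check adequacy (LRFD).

f_max ≈ 2540 N/mm; adequate

L_w = 2 × 385 = 770 mm; section modulus (unit throat) S = 2 × L²/6 = 49410 mm².
Direct shear f_v = P/L_w = 658×10³/770 = 854.5 N/mm.
Moment M = P × e = 658×10³ × 180 = 118440000 N·mm; bending f_b = M/S = 2397 N/mm.
f_max = √(f_v² + f_b²) = √(854.5² + 2397²) = 2545 N/mm.
φr_n = 0.75 × 0.6 × 620 × (0.707 × 16) = 3156 N/mm → adequate.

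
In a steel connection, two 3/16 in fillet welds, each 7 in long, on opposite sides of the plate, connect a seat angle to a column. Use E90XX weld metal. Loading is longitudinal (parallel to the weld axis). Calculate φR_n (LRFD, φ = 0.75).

E90XX → F_EXX = 90 ksi.
Effective throat t_e = 0.707 × 0.1875 = 0.1326 in.
Total length L = 14 in; A_we = 0.1326 × 14 = 1.856 in².
F_nw = 0.6 F_EXX = 0.6 × 90 = 54 ksi.
φR_n = 0.75 × 54 × 1.856 = 75.16 kips.

φR_n ≈ 75.2 kips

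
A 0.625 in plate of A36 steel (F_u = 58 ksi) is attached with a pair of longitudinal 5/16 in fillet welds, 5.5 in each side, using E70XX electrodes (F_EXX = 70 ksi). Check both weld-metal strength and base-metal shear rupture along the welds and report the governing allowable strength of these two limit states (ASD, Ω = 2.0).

t_e = 0.707 × 0.3125 = 0.2209 in; L = 11 in.
Weld metal: R_n/Ω = (1/2.0) × 0.6 × 70 × 0.2209 × 11 = 51.04 kips.
Base metal (shear rupture): R_n/Ω = (1/2.0) × 0.6 × 58 × 0.625 × 11 = 119.6 kips.
Governing: weld metal.

R_n/Ω ≈ 51 kips (weld metal governs)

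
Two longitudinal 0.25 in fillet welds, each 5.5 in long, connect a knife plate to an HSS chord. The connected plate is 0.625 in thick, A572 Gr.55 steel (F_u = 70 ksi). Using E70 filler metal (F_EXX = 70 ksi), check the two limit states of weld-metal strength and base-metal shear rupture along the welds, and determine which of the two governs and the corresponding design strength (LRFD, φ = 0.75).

t_e = 0.707 × 0.25 = 0.1767 in; L = 11 in.
Weld metal: φR_n = 0.75 × 0.6 × 70 × 0.1767 × 11 = 61.24 kip.
Base metal (shear rupture): φR_n = 0.75 × 0.6 × 70 × 0.625 × 11 = 216.6 kip.
Governing: weld metal.

φR_n ≈ 61.2 kip (weld metal governs)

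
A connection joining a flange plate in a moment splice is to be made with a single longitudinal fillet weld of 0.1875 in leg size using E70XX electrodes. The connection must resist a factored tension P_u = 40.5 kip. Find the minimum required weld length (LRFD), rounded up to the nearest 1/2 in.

E70XX → F_EXX = 70 ksi.
Throat t_e = 0.707 × 0.1875 = 0.1326 in.
φr_n = 0.75 × 0.6 × 70 × 0.1326 = 4.176 kip/in.
L_req = P_u / φr_n = 40.5 / 4.176 = 9.699 in total.
Round up → use L = 10 in.

L = 10 in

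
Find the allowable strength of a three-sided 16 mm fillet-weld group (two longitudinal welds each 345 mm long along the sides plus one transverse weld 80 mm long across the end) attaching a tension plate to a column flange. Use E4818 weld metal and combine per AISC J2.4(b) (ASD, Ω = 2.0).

E48XX → F_EXX = 480 MPa.
t_e = 0.707 × 16 = 11.31 mm.
R_nwl = 0.6 × 480 × 11.31 × 690 × 10⁻³ = 2248 kN (longitudinal, 2 welds).
R_nwt = 0.6 × 480 × 11.31 × 80 × 10⁻³ = 260.6 kN (transverse, base value).
(i) R_nwl + R_nwt = 2509 kN; (ii) 0.85 R_nwl + 1.5 R_nwt = 2302 kN.
R_n = max = 2509 kN [governs: (i)]; R_n/Ω = 1254 kN.

R_n/Ω ≈ 1250 kN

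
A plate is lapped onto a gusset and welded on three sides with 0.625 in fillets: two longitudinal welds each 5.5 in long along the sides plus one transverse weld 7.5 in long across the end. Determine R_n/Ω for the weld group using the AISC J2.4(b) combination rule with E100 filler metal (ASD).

E100XX → F_EXX = 100 ksi.
t_e = 0.707 × 0.625 = 0.4419 in.
R_nwl = 0.6 × 100 × 0.4419 × 11 = 291.6 kip (longitudinal, 2 welds).
R_nwt = 0.6 × 100 × 0.4419 × 7.5 = 198.8 kip (transverse, base value).
(i) R_nwl + R_nwt = 490.5 kip; (ii) 0.85 R_nwl + 1.5 R_nwt = 546.2 kip.
R_n = max = 546.2 kip [governs: (ii)]; R_n/Ω = 273.1 kip.

R_n/Ω ≈ 273 kip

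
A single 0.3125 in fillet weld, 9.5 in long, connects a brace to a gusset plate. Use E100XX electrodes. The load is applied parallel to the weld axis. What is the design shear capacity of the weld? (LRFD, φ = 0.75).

E100XX → F_EXX = 100 ksi.
Effective throat t_e = 0.707 × 0.3125 = 0.2209 in.
Total length L = 9.5 in; A_we = 0.2209 × 9.5 = 2.099 in².
F_nw = 0.6 F_EXX = 0.6 × 100 = 60 ksi.
φR_n = 0.75 × 60 × 2.099 = 94.45 kip.

φR_n ≈ 94.5 kip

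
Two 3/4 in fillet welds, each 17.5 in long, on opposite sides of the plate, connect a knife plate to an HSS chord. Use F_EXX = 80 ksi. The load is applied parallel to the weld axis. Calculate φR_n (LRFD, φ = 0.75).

φR_n ≈ 668 kips

Effective throat t_e = 0.707 × 0.75 = 0.5302 in.
Total length L = 35 in; A_we = 0.5302 × 35 = 18.56 in².
F_nw = 0.6 F_EXX = 0.6 × 80 = 48 ksi.
φR_n = 0.75 × 48 × 18.56 = 668.1 kips.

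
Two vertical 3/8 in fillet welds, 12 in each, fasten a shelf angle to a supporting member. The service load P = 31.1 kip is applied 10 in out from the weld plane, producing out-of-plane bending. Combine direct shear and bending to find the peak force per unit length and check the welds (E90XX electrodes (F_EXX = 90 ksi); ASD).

f_max ≈ 6.61 kip/in; adequate

L_w = 2 × 12 = 24 in; section modulus (unit throat) S = 2 × L²/6 = 48 in².
Direct shear f_v = P/L_w = 31.1/24 = 1.296 kip/in.
Moment M = P × e = 31.1 × 10 = 311 kip·in; bending f_b = M/S = 6.479 kip/in.
f_max = √(f_v² + f_b²) = √(1.296² + 6.479²) = 6.607 kip/in.
r_n/Ω = (1/2.0) × 0.6 × 90 × (0.707 × 0.375) = 7.158 kip/in → adequate.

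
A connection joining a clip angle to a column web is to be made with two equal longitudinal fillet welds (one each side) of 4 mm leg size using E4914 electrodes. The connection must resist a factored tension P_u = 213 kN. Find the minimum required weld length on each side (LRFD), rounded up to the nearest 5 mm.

L = 175 mm on each side

E49XX → F_EXX = 490 MPa.
Throat t_e = 0.707 × 4 = 2.828 mm.
φr_n = 0.75 × 0.6 × 490 × 2.828 × 10⁻³ = 0.6236 kN/mm.
L_req = P_u / φr_n = 213 / 0.6236 = 341.6 mm total.
Per side: 341.6 / 2 = 170.8 mm.
Round up → use L = 175 mm on each side.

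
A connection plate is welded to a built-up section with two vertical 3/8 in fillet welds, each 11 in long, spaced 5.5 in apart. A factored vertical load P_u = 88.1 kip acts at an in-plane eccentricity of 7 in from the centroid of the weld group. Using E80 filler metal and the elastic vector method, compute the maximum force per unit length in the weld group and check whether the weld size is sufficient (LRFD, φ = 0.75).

f_max ≈ 12.1 kip/in; NOT adequate

E80XX → F_EXX = 80 ksi.
Total weld length L_w = 22 in. Treat welds as unit-width lines.
Polar moment about centroid: J = 2[d³/12 + d(b/2)²] = 2[11³/12 + 11×2.75²] = 388.2 in³.
Direct shear f_v = P/L_w = 88.1 / 22 = 4.005 kip/in (vertical).
Torsion M = P·e = 88.1 × 7 = 616.7 kip·in.
Critical point at (x, y) = (2.75, 5.5) from centroid. f_tx = M·y/J = 8.737 kip/in; f_ty = M·x/J = 4.369 kip/in.
Resultant f_max = √[f_tx² + (f_v + f_ty)²] = √[8.737² + (4.005 + 4.369)²] = 12.1 kip/in.
Capacity per unit length: φr_n = 0.75 × 0.6 × 80 × (0.707 × 0.375) = 9.544 kip/in.
12.1 > 9.544 → NOT adequate.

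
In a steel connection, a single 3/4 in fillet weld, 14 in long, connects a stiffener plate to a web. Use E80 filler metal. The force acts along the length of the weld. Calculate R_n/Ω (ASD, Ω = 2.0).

R_n/Ω ≈ 178 kip

E80XX → F_EXX = 80 ksi.
Effective throat t_e = 0.707 × 0.75 = 0.5302 in.
Total length L = 14 in; A_we = 0.5302 × 14 = 7.423 in².
F_nw = 0.6 F_EXX = 0.6 × 80 = 48 ksi.
R_n = 48 × 7.423 = 356.3 kip; R_n/Ω = 356.3/2.0 = 178.2 kip.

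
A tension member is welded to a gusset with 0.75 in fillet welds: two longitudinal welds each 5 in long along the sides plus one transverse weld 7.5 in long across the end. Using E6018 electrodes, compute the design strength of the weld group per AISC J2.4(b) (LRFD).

φR_n ≈ 283 kip

E60XX → F_EXX = 60 ksi.
t_e = 0.707 × 0.75 = 0.5302 in.
R_nwl = 0.6 × 60 × 0.5302 × 10 = 190.9 kip (longitudinal, 2 welds).
R_nwt = 0.6 × 60 × 0.5302 × 7.5 = 143.2 kip (transverse, base value).
(i) R_nwl + R_nwt = 334.1 kip; (ii) 0.85 R_nwl + 1.5 R_nwt = 377 kip.
R_n = max = 377 kip [governs: (ii)]; φR_n = 282.8 kip.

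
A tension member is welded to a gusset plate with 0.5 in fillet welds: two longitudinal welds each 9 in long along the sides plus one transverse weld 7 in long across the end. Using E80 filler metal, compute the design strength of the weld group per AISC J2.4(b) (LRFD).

φR_n ≈ 328 kips

E80XX → F_EXX = 80 ksi.
t_e = 0.707 × 0.5 = 0.3535 in.
R_nwl = 0.6 × 80 × 0.3535 × 18 = 305.4 kips (longitudinal, 2 welds).
R_nwt = 0.6 × 80 × 0.3535 × 7 = 118.8 kips (transverse, base value).
(i) R_nwl + R_nwt = 424.2 kips; (ii) 0.85 R_nwl + 1.5 R_nwt = 437.8 kips.
R_n = max = 437.8 kips [governs: (ii)]; φR_n = 328.3 kips.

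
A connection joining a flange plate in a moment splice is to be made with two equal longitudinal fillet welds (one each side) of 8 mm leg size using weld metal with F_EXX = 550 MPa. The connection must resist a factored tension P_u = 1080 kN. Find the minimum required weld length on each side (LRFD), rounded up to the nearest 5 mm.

Throat t_e = 0.707 × 8 = 5.656 mm.
φr_n = 0.75 × 0.6 × 550 × 5.656 × 10⁻³ = 1.4 kN/mm.
L_req = P_u / φr_n = 1080 / 1.4 = 771.5 mm total.
Per side: 771.5 / 2 = 385.8 mm.
Round up → use L = 390 mm on each side.

L = 390 mm on each side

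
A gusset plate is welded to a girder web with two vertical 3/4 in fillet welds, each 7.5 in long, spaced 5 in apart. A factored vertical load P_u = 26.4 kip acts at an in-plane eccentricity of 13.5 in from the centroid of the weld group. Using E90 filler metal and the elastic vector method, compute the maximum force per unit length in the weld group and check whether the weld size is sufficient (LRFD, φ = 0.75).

f_max ≈ 10.9 kip/in; adequate

E90XX → F_EXX = 90 ksi.
Total weld length L_w = 15 in. Treat welds as unit-width lines.
Polar moment about centroid: J = 2[d³/12 + d(b/2)²] = 2[7.5³/12 + 7.5×2.5²] = 164.1 in³.
Direct shear f_v = P/L_w = 26.4 / 15 = 1.76 kip/in (vertical).
Torsion M = P·e = 26.4 × 13.5 = 356.4 kip·in.
Critical point at (x, y) = (2.5, 3.75) from centroid. f_tx = M·y/J = 8.146 kip/in; f_ty = M·x/J = 5.431 kip/in.
Resultant f_max = √[f_tx² + (f_v + f_ty)²] = √[8.146² + (1.76 + 5.431)²] = 10.87 kip/in.
Capacity per unit length: φr_n = 0.75 × 0.6 × 90 × (0.707 × 0.75) = 21.48 kip/in.
10.87 ≤ 21.48 → adequate.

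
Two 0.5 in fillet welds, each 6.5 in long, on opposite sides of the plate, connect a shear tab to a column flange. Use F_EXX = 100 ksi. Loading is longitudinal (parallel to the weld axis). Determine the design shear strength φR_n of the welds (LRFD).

φR_n ≈ 207 kip

Effective throat t_e = 0.707 × 0.5 = 0.3535 in.
Total length L = 13 in; A_we = 0.3535 × 13 = 4.595 in².
F_nw = 0.6 F_EXX = 0.6 × 100 = 60 ksi.
φR_n = 0.75 × 60 × 4.595 = 206.8 kip.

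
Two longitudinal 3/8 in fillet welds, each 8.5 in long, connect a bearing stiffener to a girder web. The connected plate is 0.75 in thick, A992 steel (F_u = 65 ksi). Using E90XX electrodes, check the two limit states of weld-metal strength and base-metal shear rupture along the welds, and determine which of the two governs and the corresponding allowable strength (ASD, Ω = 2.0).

R_n/Ω ≈ 122 kips (weld metal governs)

E90XX → F_EXX = 90 ksi.
t_e = 0.707 × 0.375 = 0.2651 in; L = 17 in.
Weld metal: R_n/Ω = (1/2.0) × 0.6 × 90 × 0.2651 × 17 = 121.7 kips.
Base metal (shear rupture): R_n/Ω = (1/2.0) × 0.6 × 65 × 0.75 × 17 = 248.6 kips.
Governing: weld metal.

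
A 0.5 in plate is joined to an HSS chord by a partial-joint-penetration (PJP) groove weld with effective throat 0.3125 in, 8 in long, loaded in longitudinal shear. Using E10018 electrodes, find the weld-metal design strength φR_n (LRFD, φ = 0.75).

E100XX → F_EXX = 100 ksi.
Effective throat (given) t_e = 0.3125 in.
A_we = 0.3125 × 8 = 2.5 in².
F_nw = 0.6 F_EXX = 60 ksi.
φR_n = 0.75 × 60 × 2.5 = 112.5 kip.

φR_n ≈ 112 kip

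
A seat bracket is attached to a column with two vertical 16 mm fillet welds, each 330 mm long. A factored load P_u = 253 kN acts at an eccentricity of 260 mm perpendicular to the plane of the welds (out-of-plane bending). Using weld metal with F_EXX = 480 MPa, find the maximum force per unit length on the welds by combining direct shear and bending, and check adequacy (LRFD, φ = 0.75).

L_w = 2 × 330 = 660 mm; section modulus (unit throat) S = 2 × L²/6 = 36300 mm².
Direct shear f_v = P/L_w = 253×10³/660 = 383.3 N/mm.
Moment M = P × e = 253×10³ × 260 = 65780000 N·mm; bending f_b = M/S = 1812 N/mm.
f_max = √(f_v² + f_b²) = √(383.3² + 1812²) = 1852 N/mm.
φr_n = 0.75 × 0.6 × 480 × (0.707 × 16) = 2443 N/mm → adequate.

f_max ≈ 1850 N/mm; adequate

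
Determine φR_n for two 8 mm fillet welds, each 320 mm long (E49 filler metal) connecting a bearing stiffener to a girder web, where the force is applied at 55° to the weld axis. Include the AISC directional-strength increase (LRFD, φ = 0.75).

φR_n ≈ 1090 kN

E49XX → F_EXX = 490 MPa.
t_e = 0.707 × 8 = 5.656 mm; A_we = 5.656 × 640 = 3620 mm².
Directional factor: 1.0 + 0.5 sin^1.5(55°) = 1.371.
F_nw = 0.6 × 490 × 1.371 = 403 MPa.
φR_n = 0.75 × 403 × 3620 × 10⁻³ = 1094 kN.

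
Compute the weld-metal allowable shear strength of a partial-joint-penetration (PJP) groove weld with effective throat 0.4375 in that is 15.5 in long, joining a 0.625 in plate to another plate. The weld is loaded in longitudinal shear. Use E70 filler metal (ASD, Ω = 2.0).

E70XX → F_EXX = 70 ksi.
Effective throat (given) t_e = 0.4375 in.
A_we = 0.4375 × 15.5 = 6.781 in².
F_nw = 0.6 F_EXX = 42 ksi.
R_n/Ω = (42 × 6.781) / 2.0 = 142.4 kips.

R_n/Ω ≈ 142 kips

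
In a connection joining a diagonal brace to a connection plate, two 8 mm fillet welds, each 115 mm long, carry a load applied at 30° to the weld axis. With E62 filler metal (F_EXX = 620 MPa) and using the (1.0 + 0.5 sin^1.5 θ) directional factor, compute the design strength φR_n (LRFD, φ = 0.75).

t_e = 0.707 × 8 = 5.656 mm; A_we = 5.656 × 230 = 1301 mm².
Directional factor: 1.0 + 0.5 sin^1.5(30°) = 1.177.
F_nw = 0.6 × 620 × 1.177 = 437.8 MPa.
φR_n = 0.75 × 437.8 × 1301 × 10⁻³ = 427.1 kN.

φR_n ≈ 427 kN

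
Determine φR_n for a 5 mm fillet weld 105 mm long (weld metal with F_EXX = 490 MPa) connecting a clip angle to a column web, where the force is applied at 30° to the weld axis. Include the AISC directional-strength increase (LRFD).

t_e = 0.707 × 5 = 3.535 mm; A_we = 3.535 × 105 = 371.2 mm².
Directional factor: 1.0 + 0.5 sin^1.5(30°) = 1.177.
F_nw = 0.6 × 490 × 1.177 = 346 MPa.
φR_n = 0.75 × 346 × 371.2 × 10⁻³ = 96.31 kN.

φR_n ≈ 96.3 kN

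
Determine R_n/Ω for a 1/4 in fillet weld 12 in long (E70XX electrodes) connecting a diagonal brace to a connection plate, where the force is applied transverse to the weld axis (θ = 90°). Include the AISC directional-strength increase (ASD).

E70XX → F_EXX = 70 ksi.
t_e = 0.707 × 0.25 = 0.1767 in; A_we = 0.1767 × 12 = 2.121 in².
Directional factor: 1.0 + 0.5 sin^1.5(90°) = 1.5.
F_nw = 0.6 × 70 × 1.5 = 63 ksi.
R_n/Ω = (63 × 2.121) / 2.0 = 66.81 kip.

R_n/Ω ≈ 66.8 kip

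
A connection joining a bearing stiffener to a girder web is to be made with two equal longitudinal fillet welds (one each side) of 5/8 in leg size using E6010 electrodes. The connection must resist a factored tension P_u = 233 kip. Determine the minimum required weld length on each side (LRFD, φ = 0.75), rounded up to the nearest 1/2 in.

E60XX → F_EXX = 60 ksi.
Throat t_e = 0.707 × 0.625 = 0.4419 in.
φr_n = 0.75 × 0.6 × 60 × 0.4419 = 11.93 kip/in.
L_req = P_u / φr_n = 233 / 11.93 = 19.53 in total.
Per side: 19.53 / 2 = 9.765 in.
Round up → use L = 10 in on each side.

L = 10 in on each side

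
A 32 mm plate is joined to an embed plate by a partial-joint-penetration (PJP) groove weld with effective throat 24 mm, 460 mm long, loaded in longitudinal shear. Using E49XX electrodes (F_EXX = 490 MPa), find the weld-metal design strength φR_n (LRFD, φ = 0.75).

Effective throat (given) t_e = 24 mm.
A_we = 24 × 460 = 11040 mm².
F_nw = 0.6 F_EXX = 294 MPa.
φR_n = 0.75 × 294 × 11040 × 10⁻³ = 2434 kN.

φR_n ≈ 2430 kN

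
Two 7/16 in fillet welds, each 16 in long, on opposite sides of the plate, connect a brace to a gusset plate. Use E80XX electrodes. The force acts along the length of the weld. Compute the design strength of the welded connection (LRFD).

φR_n ≈ 356 kip

E80XX → F_EXX = 80 ksi.
Effective throat t_e = 0.707 × 0.4375 = 0.3093 in.
Total length L = 32 in; A_we = 0.3093 × 32 = 9.898 in².
F_nw = 0.6 F_EXX = 0.6 × 80 = 48 ksi.
φR_n = 0.75 × 48 × 9.898 = 356.3 kip.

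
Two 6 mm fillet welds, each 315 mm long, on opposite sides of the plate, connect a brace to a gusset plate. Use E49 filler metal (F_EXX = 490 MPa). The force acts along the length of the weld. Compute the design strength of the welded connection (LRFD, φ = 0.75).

φR_n ≈ 589 kN

Effective throat t_e = 0.707 × 6 = 4.242 mm.
Total length L = 630 mm; A_we = 4.242 × 630 = 2672 mm².
F_nw = 0.6 F_EXX = 0.6 × 490 = 294 MPa.
φR_n = 0.75 × 294 × 2672 × 10⁻³ = 589.3 kN.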